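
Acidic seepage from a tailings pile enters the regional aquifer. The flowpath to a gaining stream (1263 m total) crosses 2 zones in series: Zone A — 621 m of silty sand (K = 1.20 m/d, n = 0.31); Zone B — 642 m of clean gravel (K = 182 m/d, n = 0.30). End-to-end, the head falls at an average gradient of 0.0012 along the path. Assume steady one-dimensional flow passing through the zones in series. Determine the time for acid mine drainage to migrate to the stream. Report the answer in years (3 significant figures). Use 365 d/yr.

For zones in series the flux q is common to all zones; the equivalent conductivity is the harmonic (thickness-weighted) mean, K_eq = L_total / Σ(L_j/K_j).
Σ(L/K) = 621/1.20 + 642/182 = 517.5 + 3.527 = 521.0 d
K_eq = L_total / Σ(L/K) = 1263 / 521.0 = 2.424 m/d
q = K_eq · i = 2.424 × 0.0012 = 0.002909 m/d (same in every zone)
Zone A: v = q/n = 0.002909/0.31 = 0.009383 m/d → t_A = 621/0.009383 = 66180 d
Zone B: v = q/n = 0.002909/0.30 = 0.009696 m/d → t_B = 642/0.009696 = 66210 d
Total t = 66180 + 66210 = 132400 d
   = 132400 / 365 = 363 yr

363 years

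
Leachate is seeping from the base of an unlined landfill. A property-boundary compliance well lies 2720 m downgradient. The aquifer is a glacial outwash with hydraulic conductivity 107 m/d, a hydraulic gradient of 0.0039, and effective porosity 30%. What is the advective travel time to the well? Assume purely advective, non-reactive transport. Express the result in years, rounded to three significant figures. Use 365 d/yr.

5.36 years

Darcy flux q = K·i = 107 × 0.0039 = 0.4173 m/d
Average linear velocity = 0.4173 / 0.30 = 1.391 m/d
t = L / v = 2720 / 1.391 = 1955 d
   = 1955 / 365 = 5.36 yr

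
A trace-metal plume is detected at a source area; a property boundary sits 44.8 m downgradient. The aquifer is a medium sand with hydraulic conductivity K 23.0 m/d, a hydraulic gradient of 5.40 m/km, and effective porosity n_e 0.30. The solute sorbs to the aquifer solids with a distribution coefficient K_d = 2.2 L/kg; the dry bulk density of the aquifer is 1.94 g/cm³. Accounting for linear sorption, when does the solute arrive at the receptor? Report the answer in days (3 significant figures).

q = Ki = 23.0 × 0.0054 = 0.1242 m/d
Seepage velocity v = q / n = 0.1242 / 0.30 = 0.4140 m/d
Retardation R = 1 + ρ_b·K_d/n = 1 + 1.94×2.2/0.30 = 15.23
Contaminant velocity v_c = v/R = 0.4140/15.23 = 0.02719 m/d
t = L/v_c = 44.8/0.02719 = 1648 d

1650 days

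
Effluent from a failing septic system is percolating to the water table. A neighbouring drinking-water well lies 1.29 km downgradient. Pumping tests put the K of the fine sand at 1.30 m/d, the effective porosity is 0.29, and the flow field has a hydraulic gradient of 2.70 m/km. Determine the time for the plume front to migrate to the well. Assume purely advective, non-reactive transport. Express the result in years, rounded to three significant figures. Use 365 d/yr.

Specific discharge q = 1.30 × 0.0027 = 0.003510 m/d
Average linear velocity = 0.003510 / 0.29 = 0.01210 m/d
L = 1.29 km = 1290 m
t = L / v = 1290 / 0.01210 = 106600 d
   = 106600 / 365 = 292 yr

292 years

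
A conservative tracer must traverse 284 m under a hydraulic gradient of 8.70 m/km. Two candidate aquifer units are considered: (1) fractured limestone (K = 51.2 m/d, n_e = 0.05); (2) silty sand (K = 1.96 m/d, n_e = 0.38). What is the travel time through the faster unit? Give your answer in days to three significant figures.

31.9 days

Unit 1 (fractured limestone): v = 51.2×0.0087/0.05 = 8.909 m/d, t = 284/8.909 = 31.88 d
Unit 2 (silty sand): v = 1.96×0.0087/0.38 = 0.04487 m/d, t = 284/0.04487 = 6329 d
Faster unit: t = 31.9 d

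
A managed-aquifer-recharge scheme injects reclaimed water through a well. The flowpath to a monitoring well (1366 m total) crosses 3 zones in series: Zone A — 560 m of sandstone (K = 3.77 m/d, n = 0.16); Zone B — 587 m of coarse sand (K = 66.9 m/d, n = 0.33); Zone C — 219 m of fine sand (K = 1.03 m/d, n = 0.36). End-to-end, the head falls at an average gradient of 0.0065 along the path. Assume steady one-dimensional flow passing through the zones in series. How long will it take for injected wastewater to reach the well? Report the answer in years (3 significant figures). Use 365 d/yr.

41.3 years

For zones in series the flux q is common to all zones; the equivalent conductivity is the harmonic (thickness-weighted) mean, K_eq = L_total / Σ(L_j/K_j).
Σ(L/K) = 560/3.77 + 587/66.9 + 219/1.03 = 148.5 + 8.774 + 212.6 = 369.9 d
K_eq = L_total / Σ(L/K) = 1366 / 369.9 = 3.693 m/d
q = K_eq · i = 3.693 × 0.0065 = 0.02400 m/d (same in every zone)
Zone A: v = q/n = 0.02400/0.16 = 0.1500 m/d → t_A = 560/0.1500 = 3733 d
Zone B: v = q/n = 0.02400/0.33 = 0.07273 m/d → t_B = 587/0.07273 = 8071 d
Zone C: v = q/n = 0.02400/0.36 = 0.06667 m/d → t_C = 219/0.06667 = 3285 d
Total t = 3733 + 8071 + 3285 = 15090 d
   = 15090 / 365 = 41.3 yr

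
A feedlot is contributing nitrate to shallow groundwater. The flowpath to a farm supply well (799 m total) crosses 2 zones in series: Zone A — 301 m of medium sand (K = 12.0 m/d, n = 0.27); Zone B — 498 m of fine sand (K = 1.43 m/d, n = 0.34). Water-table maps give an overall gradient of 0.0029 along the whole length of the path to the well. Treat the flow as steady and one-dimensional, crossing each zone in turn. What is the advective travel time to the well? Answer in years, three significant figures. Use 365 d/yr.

111 years

Steady 1-D flow in series ⇒ the Darcy flux q is identical in every zone and the zone head losses add (resistances L/K in series).
Σ(L/K) = 301/12.0 + 498/1.43 = 25.08 + 348.3 = 373.3 d
K_eq = L_total / Σ(L/K) = 799 / 373.3 = 2.140 m/d
q = K_eq · i = 2.140 × 0.0029 = 0.006206 m/d (same in every zone)
Zone A: v = q/n = 0.006206/0.27 = 0.02299 m/d → t_A = 301/0.02299 = 13090 d
Zone B: v = q/n = 0.006206/0.34 = 0.01825 m/d → t_B = 498/0.01825 = 27280 d
Total t = 13090 + 27280 = 40380 d
   = 40380 / 365 = 111 yr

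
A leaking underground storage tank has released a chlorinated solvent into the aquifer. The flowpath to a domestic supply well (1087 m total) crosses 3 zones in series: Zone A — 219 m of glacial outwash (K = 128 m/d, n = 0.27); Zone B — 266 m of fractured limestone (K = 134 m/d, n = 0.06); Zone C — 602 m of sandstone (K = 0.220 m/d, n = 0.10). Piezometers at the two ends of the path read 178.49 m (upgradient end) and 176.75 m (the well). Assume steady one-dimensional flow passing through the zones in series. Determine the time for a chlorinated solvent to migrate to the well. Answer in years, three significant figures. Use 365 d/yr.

584 years

Total head drop ΔH = 178.49 − 176.75 = 1.74 m
Steady 1-D flow in series ⇒ the Darcy flux q is identical in every zone and the zone head losses add (resistances L/K in series).
Σ(L/K) = 219/128 + 266/134 + 602/0.220 = 1.711 + 1.985 + 2736 = 2740 d
q = ΔH / Σ(L/K) = 1.74 / 2740 = 6.350e-4 m/d (same in every zone)
Zone A: v = q/n = 6.350e-4/0.27 = 0.002352 m/d → t_A = 219/0.002352 = 93110 d
Zone B: v = q/n = 6.350e-4/0.06 = 0.01058 m/d → t_B = 266/0.01058 = 25130 d
Zone C: v = q/n = 6.350e-4/0.10 = 0.006350 m/d → t_C = 602/0.006350 = 94800 d
Total t = 93110 + 25130 + 94800 = 213000 d
   = 213000 / 365 = 584 yr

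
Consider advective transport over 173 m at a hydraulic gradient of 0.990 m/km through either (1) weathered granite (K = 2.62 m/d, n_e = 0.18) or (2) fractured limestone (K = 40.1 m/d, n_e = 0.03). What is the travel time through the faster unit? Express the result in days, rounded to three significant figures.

Unit 1 (weathered granite): v = 2.62×9.9e-4/0.18 = 0.01441 m/d, t = 173/0.01441 = 12010 d
Unit 2 (fractured limestone): v = 40.1×9.9e-4/0.03 = 1.323 m/d, t = 173/1.323 = 130.7 d
Faster unit: t = 131 d

131 days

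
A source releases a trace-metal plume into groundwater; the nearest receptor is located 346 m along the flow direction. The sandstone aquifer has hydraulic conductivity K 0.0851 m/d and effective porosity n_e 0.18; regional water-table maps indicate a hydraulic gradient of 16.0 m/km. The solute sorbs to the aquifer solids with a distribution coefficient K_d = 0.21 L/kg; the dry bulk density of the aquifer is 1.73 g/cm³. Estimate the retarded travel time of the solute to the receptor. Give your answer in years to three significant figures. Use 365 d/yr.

Darcy flux q = K·i = 0.0851 × 0.016 = 0.001362 m/d
Average linear velocity = 0.001362 / 0.18 = 0.007564 m/d
Retardation R = 1 + ρ_b·K_d/n = 1 + 1.73×0.21/0.18 = 3.018
Contaminant velocity v_c = v/R = 0.007564/3.018 = 0.002506 m/d
t = L/v_c = 346/0.002506 = 138100 d
   = 138100/365 = 378 yr

378 years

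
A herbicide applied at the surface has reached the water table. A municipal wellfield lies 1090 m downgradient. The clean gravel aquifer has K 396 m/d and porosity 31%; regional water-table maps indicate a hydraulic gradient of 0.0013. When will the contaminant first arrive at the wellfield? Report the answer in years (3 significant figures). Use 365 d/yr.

1.80 years

Darcy flux q = K·i = 396 × 0.0013 = 0.5148 m/d
v_s = q/n_e = 0.5148/0.31 = 1.661 m/d
t = L / v = 1090 / 1.661 = 656.4 d
   = 656.4 / 365 = 1.80 yr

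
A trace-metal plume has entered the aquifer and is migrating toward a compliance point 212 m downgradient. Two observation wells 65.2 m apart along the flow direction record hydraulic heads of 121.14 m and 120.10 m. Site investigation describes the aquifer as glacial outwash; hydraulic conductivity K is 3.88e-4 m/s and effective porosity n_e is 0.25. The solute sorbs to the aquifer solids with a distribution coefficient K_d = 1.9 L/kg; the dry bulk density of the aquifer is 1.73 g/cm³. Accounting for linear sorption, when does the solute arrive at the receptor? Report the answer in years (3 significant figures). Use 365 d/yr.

Hydraulic gradient i = (121.14 − 120.10) / 65.2 = 1.04 / 65.2 = 0.01595
K = 3.88e-4 m/s × 86400 s/d = 33.52 m/d
Darcy flux q = K·i = 33.52 × 0.01595 = 0.5347 m/d
v_s = q/n_e = 0.5347/0.25 = 2.139 m/d
Retardation R = 1 + ρ_b·K_d/n = 1 + 1.73×1.9/0.25 = 14.15
Contaminant velocity v_c = v/R = 2.139/14.15 = 0.1512 m/d
t = L/v_c = 212/0.1512 = 1402 d
   = 1402/365 = 3.84 yr

3.84 years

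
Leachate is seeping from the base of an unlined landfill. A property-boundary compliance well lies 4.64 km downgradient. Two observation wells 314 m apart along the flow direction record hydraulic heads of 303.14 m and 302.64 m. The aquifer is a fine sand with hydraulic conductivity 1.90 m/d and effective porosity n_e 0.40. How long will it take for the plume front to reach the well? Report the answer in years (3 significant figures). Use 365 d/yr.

Hydraulic gradient i = (303.14 − 302.64) / 314 = 0.50 / 314 = 0.001592
Darcy flux q = K·i = 1.90 × 0.001592 = 0.003025 m/d
Seepage velocity v = q / n = 0.003025 / 0.40 = 0.007564 m/d
L = 4.64 km = 4640 m
t = L / v = 4640 / 0.007564 = 613500 d
   = 613500 / 365 = 1680 yr

1680 years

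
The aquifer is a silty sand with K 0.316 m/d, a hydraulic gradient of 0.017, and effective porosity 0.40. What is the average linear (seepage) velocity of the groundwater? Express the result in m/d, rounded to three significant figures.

0.0134 m/d

Specific discharge q = 0.316 × 0.017 = 0.005372 m/d
v_s = q/n_e = 0.005372/0.40 = 0.01343 m/d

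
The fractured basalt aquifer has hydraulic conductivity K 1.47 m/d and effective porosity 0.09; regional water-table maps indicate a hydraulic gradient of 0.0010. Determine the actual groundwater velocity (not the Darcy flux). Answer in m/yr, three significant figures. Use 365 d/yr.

Specific discharge q = 1.47 × 0.0010 = 0.001470 m/d
v_s = q/n_e = 0.001470/0.09 = 0.01633 m/d
   = 0.01633 × 365 = 5.96 m/yr

5.96 m/yr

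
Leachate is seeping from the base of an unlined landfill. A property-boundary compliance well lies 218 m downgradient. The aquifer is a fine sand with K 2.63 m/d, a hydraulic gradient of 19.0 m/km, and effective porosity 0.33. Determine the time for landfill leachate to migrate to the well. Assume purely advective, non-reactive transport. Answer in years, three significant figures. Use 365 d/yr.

3.94 years

Specific discharge q = 2.63 × 0.019 = 0.04997 m/d
Seepage velocity v = q / n = 0.04997 / 0.33 = 0.1514 m/d
t = L / v = 218 / 0.1514 = 1440 d
   = 1440 / 365 = 3.94 yr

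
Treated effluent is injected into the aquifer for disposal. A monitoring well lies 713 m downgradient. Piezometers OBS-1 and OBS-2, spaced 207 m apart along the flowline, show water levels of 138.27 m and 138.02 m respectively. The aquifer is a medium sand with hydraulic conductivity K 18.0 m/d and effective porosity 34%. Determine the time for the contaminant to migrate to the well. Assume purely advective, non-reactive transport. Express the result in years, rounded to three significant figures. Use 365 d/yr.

Hydraulic gradient i = (138.27 − 138.02) / 207 = 0.25 / 207 = 0.001208
Darcy flux q = K·i = 18.0 × 0.001208 = 0.02174 m/d
v_s = q/n_e = 0.02174/0.34 = 0.06394 m/d
t = L / v = 713 / 0.06394 = 11150 d
   = 11150 / 365 = 30.6 yr

30.6 years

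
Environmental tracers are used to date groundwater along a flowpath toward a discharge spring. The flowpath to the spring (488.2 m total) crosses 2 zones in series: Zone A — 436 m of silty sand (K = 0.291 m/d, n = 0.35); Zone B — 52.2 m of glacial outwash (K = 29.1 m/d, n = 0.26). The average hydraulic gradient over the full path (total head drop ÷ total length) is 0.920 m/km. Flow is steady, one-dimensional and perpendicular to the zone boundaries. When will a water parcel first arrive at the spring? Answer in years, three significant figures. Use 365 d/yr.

1520 years

Steady 1-D flow in series ⇒ the Darcy flux q is identical in every zone and the zone head losses add (resistances L/K in series).
Σ(L/K) = 436/0.291 + 52.2/29.1 = 1498 + 1.794 = 1500 d
K_eq = L_total / Σ(L/K) = 488.2 / 1500 = 0.3255 m/d
q = K_eq · i = 0.3255 × 9.2e-4 = 2.994e-4 m/d (same in every zone)
Zone A: v = q/n = 2.994e-4/0.35 = 8.555e-4 m/d → t_A = 436/8.555e-4 = 509700 d
Zone B: v = q/n = 2.994e-4/0.26 = 0.001152 m/d → t_B = 52.2/0.001152 = 45330 d
Total t = 509700 + 45330 = 555000 d
   = 555000 / 365 = 1520 yr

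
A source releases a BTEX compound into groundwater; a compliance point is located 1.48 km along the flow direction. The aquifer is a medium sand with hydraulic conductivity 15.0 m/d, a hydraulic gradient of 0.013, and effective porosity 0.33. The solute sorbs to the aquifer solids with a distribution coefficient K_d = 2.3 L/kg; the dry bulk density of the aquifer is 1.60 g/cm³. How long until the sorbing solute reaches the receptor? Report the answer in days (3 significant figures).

Specific discharge q = 15.0 × 0.013 = 0.1950 m/d
v = Ki/n = 15.0·0.013/0.33 = 0.5909 m/d
Retardation R = 1 + ρ_b·K_d/n = 1 + 1.60×2.3/0.33 = 12.15
Contaminant velocity v_c = v/R = 0.5909/12.15 = 0.04863 m/d
L = 1.48 km = 1480 m
t = L/v_c = 1480/0.04863 = 30430 d

30400 days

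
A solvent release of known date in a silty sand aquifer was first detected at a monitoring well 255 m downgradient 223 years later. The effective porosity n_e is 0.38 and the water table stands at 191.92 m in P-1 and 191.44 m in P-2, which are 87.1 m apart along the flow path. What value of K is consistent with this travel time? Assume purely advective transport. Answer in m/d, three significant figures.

Hydraulic gradient i = (191.92 − 191.44) / 87.1 = 0.48 / 87.1 = 0.005511
t = 223 years = 81400 d
v = L / t = 255 / 81400 = 0.003133 m/d
K = v · n / i = 0.003133 × 0.38 / 0.005511 = 0.216 m/d

0.216 m/d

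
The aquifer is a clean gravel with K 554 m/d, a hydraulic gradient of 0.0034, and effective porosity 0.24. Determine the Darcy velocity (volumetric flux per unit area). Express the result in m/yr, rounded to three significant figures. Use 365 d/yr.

Specific discharge q = 554 × 0.0034 = 1.884 m/d
   = 1.884 × 365 = 688 m/yr

688 m/yr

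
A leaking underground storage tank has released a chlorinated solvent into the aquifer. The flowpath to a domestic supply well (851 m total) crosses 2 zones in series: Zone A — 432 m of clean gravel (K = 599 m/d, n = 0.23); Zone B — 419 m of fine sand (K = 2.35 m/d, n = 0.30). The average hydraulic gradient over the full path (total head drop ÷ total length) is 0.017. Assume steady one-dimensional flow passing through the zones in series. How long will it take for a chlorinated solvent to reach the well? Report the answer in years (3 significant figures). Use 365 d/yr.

7.63 years

Steady 1-D flow in series ⇒ the Darcy flux q is identical in every zone and the zone head losses add (resistances L/K in series).
Σ(L/K) = 432/599 + 419/2.35 = 0.7212 + 178.3 = 179.0 d
K_eq = L_total / Σ(L/K) = 851 / 179.0 = 4.754 m/d
q = K_eq · i = 4.754 × 0.017 = 0.08081 m/d (same in every zone)
Zone A: v = q/n = 0.08081/0.23 = 0.3514 m/d → t_A = 432/0.3514 = 1230 d
Zone B: v = q/n = 0.08081/0.30 = 0.2694 m/d → t_B = 419/0.2694 = 1555 d
Total t = 1230 + 1555 = 2785 d
   = 2785 / 365 = 7.63 yr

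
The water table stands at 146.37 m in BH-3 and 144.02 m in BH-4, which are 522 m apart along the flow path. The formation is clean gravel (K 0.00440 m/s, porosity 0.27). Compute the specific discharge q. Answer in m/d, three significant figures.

Hydraulic gradient i = (146.37 − 144.02) / 522 = 2.35 / 522 = 0.004502
K = 0.00440 m/s × 86400 s/d = 380.2 m/d
Specific discharge q = 380.2 × 0.004502 = 1.711 m/d

1.71 m/d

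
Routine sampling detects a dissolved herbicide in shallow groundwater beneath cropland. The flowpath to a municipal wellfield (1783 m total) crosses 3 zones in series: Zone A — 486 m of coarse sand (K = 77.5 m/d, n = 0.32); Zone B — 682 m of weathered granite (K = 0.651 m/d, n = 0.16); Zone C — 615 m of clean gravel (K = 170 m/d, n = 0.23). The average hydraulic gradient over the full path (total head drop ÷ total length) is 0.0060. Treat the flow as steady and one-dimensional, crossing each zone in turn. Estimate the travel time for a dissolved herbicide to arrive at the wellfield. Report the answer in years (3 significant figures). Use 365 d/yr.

110 years

Continuity: the same q passes through each zone, so ΔH = q·Σ(L_j/K_j) — the zones act as resistances in series.
Σ(L/K) = 486/77.5 + 682/0.651 + 615/170 = 6.271 + 1048 + 3.618 = 1058 d
K_eq = L_total / Σ(L/K) = 1783 / 1058 = 1.686 m/d
q = K_eq · i = 1.686 × 0.0060 = 0.01012 m/d (same in every zone)
Zone A: v = q/n = 0.01012/0.32 = 0.03161 m/d → t_A = 486/0.03161 = 15370 d
Zone B: v = q/n = 0.01012/0.16 = 0.06323 m/d → t_B = 682/0.06323 = 10790 d
Zone C: v = q/n = 0.01012/0.23 = 0.04398 m/d → t_C = 615/0.04398 = 13980 d
Total t = 15370 + 10790 + 13980 = 40140 d
   = 40140 / 365 = 110 yr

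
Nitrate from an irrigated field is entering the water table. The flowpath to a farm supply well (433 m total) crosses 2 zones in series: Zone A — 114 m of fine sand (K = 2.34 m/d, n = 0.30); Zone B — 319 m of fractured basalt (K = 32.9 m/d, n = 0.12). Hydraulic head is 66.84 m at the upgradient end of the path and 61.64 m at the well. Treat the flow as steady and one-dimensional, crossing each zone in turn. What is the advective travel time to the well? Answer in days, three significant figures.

814 days

Total head drop ΔH = 66.84 − 61.64 = 5.20 m
Steady 1-D flow in series ⇒ the Darcy flux q is identical in every zone and the zone head losses add (resistances L/K in series).
Σ(L/K) = 114/2.34 + 319/32.9 = 48.72 + 9.696 = 58.41 d
q = ΔH / Σ(L/K) = 5.20 / 58.41 = 0.08902 m/d (same in every zone)
Zone A: v = q/n = 0.08902/0.30 = 0.2967 m/d → t_A = 114/0.2967 = 384.2 d
Zone B: v = q/n = 0.08902/0.12 = 0.7418 m/d → t_B = 319/0.7418 = 430.0 d
Total t = 384.2 + 430.0 = 814.2 d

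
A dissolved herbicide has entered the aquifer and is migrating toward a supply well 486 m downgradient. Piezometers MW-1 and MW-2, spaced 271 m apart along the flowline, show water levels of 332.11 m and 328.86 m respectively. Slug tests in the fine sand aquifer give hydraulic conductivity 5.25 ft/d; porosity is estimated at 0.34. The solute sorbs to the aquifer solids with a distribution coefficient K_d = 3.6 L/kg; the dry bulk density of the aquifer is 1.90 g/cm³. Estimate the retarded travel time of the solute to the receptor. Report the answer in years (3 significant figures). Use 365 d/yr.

Hydraulic gradient i = (332.11 − 328.86) / 271 = 3.25 / 271 = 0.01199
K = 5.25 ft/d × 0.3048 = 1.600 m/d
Specific discharge q = 1.600 × 0.01199 = 0.01919 m/d
v = Ki/n = 1.600·0.01199/0.34 = 0.05644 m/d
Retardation R = 1 + ρ_b·K_d/n = 1 + 1.90×3.6/0.34 = 21.12
Contaminant velocity v_c = v/R = 0.05644/21.12 = 0.002673 m/d
t = L/v_c = 486/0.002673 = 181800 d
   = 181800/365 = 498 yr

498 years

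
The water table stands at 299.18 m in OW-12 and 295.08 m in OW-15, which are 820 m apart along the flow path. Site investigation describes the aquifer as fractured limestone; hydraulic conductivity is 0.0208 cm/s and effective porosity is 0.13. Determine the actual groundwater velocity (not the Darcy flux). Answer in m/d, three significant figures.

Hydraulic gradient i = (299.18 − 295.08) / 820 = 4.10 / 820 = 0.005000
K = 0.0208 cm/s × 864 = 17.97 m/d
Specific discharge q = 17.97 × 0.005000 = 0.08986 m/d
v_s = q/n_e = 0.08986/0.13 = 0.6912 m/d

0.691 m/d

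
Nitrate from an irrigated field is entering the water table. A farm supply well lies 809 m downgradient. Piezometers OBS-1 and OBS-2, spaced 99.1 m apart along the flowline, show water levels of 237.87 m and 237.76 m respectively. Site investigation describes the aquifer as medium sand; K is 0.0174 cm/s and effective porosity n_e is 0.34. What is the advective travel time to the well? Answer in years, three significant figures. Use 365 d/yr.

Hydraulic gradient i = (237.87 − 237.76) / 99.1 = 0.11 / 99.1 = 0.001110
K = 0.0174 cm/s × 864 = 15.03 m/d
q = Ki = 15.03 × 0.001110 = 0.01669 m/d
Average linear velocity = 0.01669 / 0.34 = 0.04908 m/d
t = L / v = 809 / 0.04908 = 16480 d
   = 16480 / 365 = 45.2 yr

45.2 years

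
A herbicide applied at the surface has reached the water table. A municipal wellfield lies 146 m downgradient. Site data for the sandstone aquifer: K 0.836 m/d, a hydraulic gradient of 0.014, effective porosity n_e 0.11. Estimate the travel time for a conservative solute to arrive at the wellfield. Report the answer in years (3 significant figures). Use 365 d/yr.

Darcy flux q = K·i = 0.836 × 0.014 = 0.01170 m/d
Average linear velocity = 0.01170 / 0.11 = 0.1064 m/d
t = L / v = 146 / 0.1064 = 1372 d
   = 1372 / 365 = 3.76 yr

3.76 years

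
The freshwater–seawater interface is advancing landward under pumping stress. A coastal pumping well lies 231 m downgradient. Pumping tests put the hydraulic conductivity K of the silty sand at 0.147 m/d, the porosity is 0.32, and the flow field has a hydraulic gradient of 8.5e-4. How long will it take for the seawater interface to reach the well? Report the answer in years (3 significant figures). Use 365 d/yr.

Darcy flux q = K·i = 0.147 × 8.5e-4 = 1.249e-4 m/d
Seepage velocity v = q / n = 1.249e-4 / 0.32 = 3.905e-4 m/d
t = L / v = 231 / 3.905e-4 = 591600 d
   = 591600 / 365 = 1620 yr

1620 years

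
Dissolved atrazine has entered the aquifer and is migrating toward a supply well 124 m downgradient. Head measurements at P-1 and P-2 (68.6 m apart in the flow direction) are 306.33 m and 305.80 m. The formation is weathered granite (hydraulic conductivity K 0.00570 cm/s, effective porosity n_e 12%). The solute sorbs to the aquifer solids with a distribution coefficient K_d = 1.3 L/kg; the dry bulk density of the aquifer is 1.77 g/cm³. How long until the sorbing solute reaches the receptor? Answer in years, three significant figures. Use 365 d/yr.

21.6 years

Hydraulic gradient i = (306.33 − 305.80) / 68.6 = 0.53 / 68.6 = 0.007726
K = 0.00570 cm/s × 864 = 4.925 m/d
Darcy flux q = K·i = 4.925 × 0.007726 = 0.03805 m/d
Average linear velocity = 0.03805 / 0.12 = 0.3171 m/d
Retardation R = 1 + ρ_b·K_d/n = 1 + 1.77×1.3/0.12 = 20.18
Contaminant velocity v_c = v/R = 0.3171/20.18 = 0.01572 m/d
t = L/v_c = 124/0.01572 = 7890 d
   = 7890/365 = 21.6 yr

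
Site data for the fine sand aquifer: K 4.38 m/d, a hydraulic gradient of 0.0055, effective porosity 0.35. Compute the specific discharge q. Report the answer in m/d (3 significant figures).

Specific discharge q = 4.38 × 0.0055 = 0.02409 m/d

0.0241 m/d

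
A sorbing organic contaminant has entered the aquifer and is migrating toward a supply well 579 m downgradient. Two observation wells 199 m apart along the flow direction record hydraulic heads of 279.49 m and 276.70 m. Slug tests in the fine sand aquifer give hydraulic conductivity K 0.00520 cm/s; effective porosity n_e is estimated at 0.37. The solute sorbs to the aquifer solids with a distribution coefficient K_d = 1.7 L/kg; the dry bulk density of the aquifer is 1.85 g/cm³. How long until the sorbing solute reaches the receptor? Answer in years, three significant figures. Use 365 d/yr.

Hydraulic gradient i = (279.49 − 276.70) / 199 = 2.79 / 199 = 0.01402
K = 0.00520 cm/s × 864 = 4.493 m/d
Specific discharge q = 4.493 × 0.01402 = 0.06299 m/d
Average linear velocity = 0.06299 / 0.37 = 0.1702 m/d
Retardation R = 1 + ρ_b·K_d/n = 1 + 1.85×1.7/0.37 = 9.500
Contaminant velocity v_c = v/R = 0.1702/9.500 = 0.01792 m/d
t = L/v_c = 579/0.01792 = 32310 d
   = 32310/365 = 88.5 yr

88.5 years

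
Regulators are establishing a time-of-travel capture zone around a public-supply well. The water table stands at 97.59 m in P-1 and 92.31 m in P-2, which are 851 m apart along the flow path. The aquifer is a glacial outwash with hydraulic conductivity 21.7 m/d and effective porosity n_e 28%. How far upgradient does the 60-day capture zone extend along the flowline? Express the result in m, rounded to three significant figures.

28.9 m

Hydraulic gradient i = (97.59 − 92.31) / 851 = 5.28 / 851 = 0.006204
Specific discharge q = 21.7 × 0.006204 = 0.1346 m/d
Average linear velocity = 0.1346 / 0.28 = 0.4808 m/d
L = v × T = 0.4808 × 60 = 28.85 m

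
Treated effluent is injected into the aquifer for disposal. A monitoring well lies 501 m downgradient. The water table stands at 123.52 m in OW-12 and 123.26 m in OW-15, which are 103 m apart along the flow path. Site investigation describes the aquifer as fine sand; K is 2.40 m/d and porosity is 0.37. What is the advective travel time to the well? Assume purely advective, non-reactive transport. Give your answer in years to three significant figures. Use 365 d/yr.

83.8 years

Hydraulic gradient i = (123.52 − 123.26) / 103 = 0.26 / 103 = 0.002524
Specific discharge q = 2.40 × 0.002524 = 0.006058 m/d
Seepage velocity v = q / n = 0.006058 / 0.37 = 0.01637 m/d
t = L / v = 501 / 0.01637 = 30600 d
   = 30600 / 365 = 83.8 yr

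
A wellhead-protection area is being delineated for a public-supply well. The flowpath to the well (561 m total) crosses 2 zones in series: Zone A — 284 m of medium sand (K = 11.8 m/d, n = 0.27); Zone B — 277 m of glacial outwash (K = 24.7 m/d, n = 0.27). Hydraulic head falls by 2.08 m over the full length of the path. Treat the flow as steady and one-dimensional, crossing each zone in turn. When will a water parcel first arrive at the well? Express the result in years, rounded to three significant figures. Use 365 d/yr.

7.04 years

Steady 1-D flow in series ⇒ the Darcy flux q is identical in every zone and the zone head losses add (resistances L/K in series).
Σ(L/K) = 284/11.8 + 277/24.7 = 24.07 + 11.21 = 35.28 d
q = ΔH / Σ(L/K) = 2.08 / 35.28 = 0.05895 m/d (same in every zone)
Zone A: v = q/n = 0.05895/0.27 = 0.2183 m/d → t_A = 284/0.2183 = 1301 d
Zone B: v = q/n = 0.05895/0.27 = 0.2183 m/d → t_B = 277/0.2183 = 1269 d
Total t = 1301 + 1269 = 2569 d
   = 2569 / 365 = 7.04 yr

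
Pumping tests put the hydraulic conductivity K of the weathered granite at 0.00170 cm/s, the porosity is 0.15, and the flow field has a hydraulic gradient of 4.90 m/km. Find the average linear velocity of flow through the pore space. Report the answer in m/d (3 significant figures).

K = 0.00170 cm/s × 864 = 1.469 m/d
q = Ki = 1.469 × 0.0049 = 0.007197 m/d
v_s = q/n_e = 0.007197/0.15 = 0.04798 m/d

0.0480 m/d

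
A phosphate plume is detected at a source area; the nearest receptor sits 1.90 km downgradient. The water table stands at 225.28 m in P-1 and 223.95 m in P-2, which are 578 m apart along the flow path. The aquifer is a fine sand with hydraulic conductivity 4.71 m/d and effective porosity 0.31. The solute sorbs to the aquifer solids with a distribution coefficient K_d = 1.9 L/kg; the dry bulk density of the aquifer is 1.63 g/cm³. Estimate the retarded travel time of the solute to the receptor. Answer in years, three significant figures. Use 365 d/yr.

Hydraulic gradient i = (225.28 − 223.95) / 578 = 1.33 / 578 = 0.002301
Darcy flux q = K·i = 4.71 × 0.002301 = 0.01084 m/d
v_s = q/n_e = 0.01084/0.31 = 0.03496 m/d
Retardation R = 1 + ρ_b·K_d/n = 1 + 1.63×1.9/0.31 = 10.99
Contaminant velocity v_c = v/R = 0.03496/10.99 = 0.003181 m/d
L = 1.90 km = 1900 m
t = L/v_c = 1900/0.003181 = 597300 d
   = 597300/365 = 1640 yr

1640 years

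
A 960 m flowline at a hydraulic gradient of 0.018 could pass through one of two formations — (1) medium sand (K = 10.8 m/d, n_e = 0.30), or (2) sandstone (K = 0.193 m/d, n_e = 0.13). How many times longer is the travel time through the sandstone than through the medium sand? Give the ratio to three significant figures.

Unit 1 (medium sand): v = 10.8×0.018/0.30 = 0.6480 m/d, t = 960/0.6480 = 1481 d
Unit 2 (sandstone): v = 0.193×0.018/0.13 = 0.02672 m/d, t = 960/0.02672 = 35920 d
t(sandstone) / t(medium sand) = 35920/1481 = 24.2

24.2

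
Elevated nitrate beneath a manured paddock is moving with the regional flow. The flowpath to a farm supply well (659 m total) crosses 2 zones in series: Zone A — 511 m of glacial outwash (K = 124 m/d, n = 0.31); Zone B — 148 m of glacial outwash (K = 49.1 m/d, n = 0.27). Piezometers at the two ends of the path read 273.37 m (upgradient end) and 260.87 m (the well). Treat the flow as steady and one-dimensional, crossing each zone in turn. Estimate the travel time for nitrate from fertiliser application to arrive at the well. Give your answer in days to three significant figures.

Total head drop ΔH = 273.37 − 260.87 = 12.50 m
Continuity: the same q passes through each zone, so ΔH = q·Σ(L_j/K_j) — the zones act as resistances in series.
Σ(L/K) = 511/124 + 148/49.1 = 4.121 + 3.014 = 7.135 d
q = ΔH / Σ(L/K) = 12.50 / 7.135 = 1.752 m/d (same in every zone)
Zone A: v = q/n = 1.752/0.31 = 5.651 m/d → t_A = 511/5.651 = 90.42 d
Zone B: v = q/n = 1.752/0.27 = 6.488 m/d → t_B = 148/6.488 = 22.81 d
Total t = 90.42 + 22.81 = 113.2 d

113 days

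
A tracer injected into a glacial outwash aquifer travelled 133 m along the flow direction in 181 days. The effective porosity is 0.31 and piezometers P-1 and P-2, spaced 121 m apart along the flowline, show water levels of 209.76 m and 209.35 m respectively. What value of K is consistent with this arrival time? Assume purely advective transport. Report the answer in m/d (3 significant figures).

Hydraulic gradient i = (209.76 − 209.35) / 121 = 0.41 / 121 = 0.003388
v = L / t = 133 / 181 = 0.7348 m/d
K = v · n / i = 0.7348 × 0.31 / 0.003388 = 67.2 m/d

67.2 m/d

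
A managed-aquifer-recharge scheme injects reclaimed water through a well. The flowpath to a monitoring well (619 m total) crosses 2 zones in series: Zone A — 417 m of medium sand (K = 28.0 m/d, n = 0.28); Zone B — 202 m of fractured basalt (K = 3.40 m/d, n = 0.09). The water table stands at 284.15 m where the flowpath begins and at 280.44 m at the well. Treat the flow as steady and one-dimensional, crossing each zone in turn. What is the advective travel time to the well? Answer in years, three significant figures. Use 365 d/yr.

Total head drop ΔH = 284.15 − 280.44 = 3.71 m
Continuity: the same q passes through each zone, so ΔH = q·Σ(L_j/K_j) — the zones act as resistances in series.
Σ(L/K) = 417/28.0 + 202/3.40 = 14.89 + 59.41 = 74.30 d
q = ΔH / Σ(L/K) = 3.71 / 74.30 = 0.04993 m/d (same in every zone)
Zone A: v = q/n = 0.04993/0.28 = 0.1783 m/d → t_A = 417/0.1783 = 2338 d
Zone B: v = q/n = 0.04993/0.09 = 0.5548 m/d → t_B = 202/0.5548 = 364.1 d
Total t = 2338 + 364.1 = 2703 d
   = 2703 / 365 = 7.40 yr

7.40 years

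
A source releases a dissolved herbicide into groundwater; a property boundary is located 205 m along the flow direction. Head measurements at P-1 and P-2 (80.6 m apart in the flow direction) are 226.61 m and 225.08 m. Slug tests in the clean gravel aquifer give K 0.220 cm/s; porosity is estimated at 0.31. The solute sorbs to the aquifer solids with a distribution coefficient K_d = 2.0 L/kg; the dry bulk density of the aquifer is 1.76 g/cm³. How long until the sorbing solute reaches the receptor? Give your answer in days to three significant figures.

Hydraulic gradient i = (226.61 − 225.08) / 80.6 = 1.53 / 80.6 = 0.01898
K = 0.220 cm/s × 864 = 190.1 m/d
q = Ki = 190.1 × 0.01898 = 3.608 m/d
Average linear velocity = 3.608 / 0.31 = 11.64 m/d
Retardation R = 1 + ρ_b·K_d/n = 1 + 1.76×2.0/0.31 = 12.35
Contaminant velocity v_c = v/R = 11.64/12.35 = 0.9421 m/d
t = L/v_c = 205/0.9421 = 217.6 d

218 days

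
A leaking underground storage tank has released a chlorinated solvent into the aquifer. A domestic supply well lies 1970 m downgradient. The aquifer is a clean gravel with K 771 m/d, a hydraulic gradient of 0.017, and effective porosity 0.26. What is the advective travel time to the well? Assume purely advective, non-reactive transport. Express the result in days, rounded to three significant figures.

q = Ki = 771 × 0.017 = 13.11 m/d
v = Ki/n = 771·0.017/0.26 = 50.41 m/d
t = L / v = 1970 / 50.41 = 39.08 d

39.1 days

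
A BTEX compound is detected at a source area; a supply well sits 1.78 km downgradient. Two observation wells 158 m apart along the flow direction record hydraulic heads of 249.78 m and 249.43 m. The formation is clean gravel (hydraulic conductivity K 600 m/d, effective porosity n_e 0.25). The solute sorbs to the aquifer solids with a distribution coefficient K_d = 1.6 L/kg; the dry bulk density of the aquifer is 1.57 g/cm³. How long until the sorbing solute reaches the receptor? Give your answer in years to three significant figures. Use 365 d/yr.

10.1 years

Hydraulic gradient i = (249.78 − 249.43) / 158 = 0.35 / 158 = 0.002215
Specific discharge q = 600 × 0.002215 = 1.329 m/d
Seepage velocity v = q / n = 1.329 / 0.25 = 5.316 m/d
Retardation R = 1 + ρ_b·K_d/n = 1 + 1.57×1.6/0.25 = 11.05
Contaminant velocity v_c = v/R = 5.316/11.05 = 0.4812 m/d
L = 1.78 km = 1780 m
t = L/v_c = 1780/0.4812 = 3699 d
   = 3699/365 = 10.1 yr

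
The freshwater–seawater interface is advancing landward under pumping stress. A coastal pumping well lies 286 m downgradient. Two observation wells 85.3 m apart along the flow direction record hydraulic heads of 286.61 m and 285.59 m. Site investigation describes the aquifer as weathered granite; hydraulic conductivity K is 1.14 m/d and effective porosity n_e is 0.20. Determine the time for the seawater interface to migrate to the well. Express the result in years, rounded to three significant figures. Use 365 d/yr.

Hydraulic gradient i = (286.61 − 285.59) / 85.3 = 1.02 / 85.3 = 0.01196
Specific discharge q = 1.14 × 0.01196 = 0.01363 m/d
v_s = q/n_e = 0.01363/0.20 = 0.06816 m/d
t = L / v = 286 / 0.06816 = 4196 d
   = 4196 / 365 = 11.5 yr

11.5 years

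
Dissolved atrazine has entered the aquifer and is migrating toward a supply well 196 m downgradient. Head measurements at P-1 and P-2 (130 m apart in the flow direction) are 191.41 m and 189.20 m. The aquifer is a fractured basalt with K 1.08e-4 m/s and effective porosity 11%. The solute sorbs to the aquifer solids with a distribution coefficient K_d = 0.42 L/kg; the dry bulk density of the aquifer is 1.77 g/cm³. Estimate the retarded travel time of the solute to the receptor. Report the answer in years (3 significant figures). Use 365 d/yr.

2.89 years

Hydraulic gradient i = (191.41 − 189.20) / 130 = 2.21 / 130 = 0.01700
K = 1.08e-4 m/s × 86400 s/d = 9.331 m/d
Darcy flux q = K·i = 9.331 × 0.01700 = 0.1586 m/d
v_s = q/n_e = 0.1586/0.11 = 1.442 m/d
Retardation R = 1 + ρ_b·K_d/n = 1 + 1.77×0.42/0.11 = 7.758
Contaminant velocity v_c = v/R = 1.442/7.758 = 0.1859 m/d
t = L/v_c = 196/0.1859 = 1054 d
   = 1054/365 = 2.89 yr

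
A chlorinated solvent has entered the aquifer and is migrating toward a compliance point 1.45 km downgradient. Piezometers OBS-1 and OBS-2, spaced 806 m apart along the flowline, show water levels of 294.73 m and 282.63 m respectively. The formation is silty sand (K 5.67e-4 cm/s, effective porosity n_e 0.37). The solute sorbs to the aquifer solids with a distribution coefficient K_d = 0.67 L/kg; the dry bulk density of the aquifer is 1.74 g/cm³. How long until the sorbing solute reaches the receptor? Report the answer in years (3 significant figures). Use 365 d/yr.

Hydraulic gradient i = (294.73 − 282.63) / 806 = 12.10 / 806 = 0.01501
K = 5.67e-4 cm/s × 864 = 0.4899 m/d
Darcy flux q = K·i = 0.4899 × 0.01501 = 0.007354 m/d
v_s = q/n_e = 0.007354/0.37 = 0.01988 m/d
Retardation R = 1 + ρ_b·K_d/n = 1 + 1.74×0.67/0.37 = 4.151
Contaminant velocity v_c = v/R = 0.01988/4.151 = 0.004789 m/d
L = 1.45 km = 1450 m
t = L/v_c = 1450/0.004789 = 302800 d
   = 302800/365 = 830 yr

830 years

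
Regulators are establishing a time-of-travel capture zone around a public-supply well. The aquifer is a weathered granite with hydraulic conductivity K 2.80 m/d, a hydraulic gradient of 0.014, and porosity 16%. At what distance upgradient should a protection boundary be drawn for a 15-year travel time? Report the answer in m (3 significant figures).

1340 m

q = Ki = 2.80 × 0.014 = 0.03920 m/d
v = Ki/n = 2.80·0.014/0.16 = 0.2450 m/d
T = 15 yr × 365 = 5475 d
L = v × T = 0.2450 × 5475 = 1341 m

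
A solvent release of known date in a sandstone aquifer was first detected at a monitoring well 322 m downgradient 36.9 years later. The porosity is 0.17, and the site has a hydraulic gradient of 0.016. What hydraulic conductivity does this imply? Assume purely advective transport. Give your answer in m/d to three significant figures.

0.254 m/d

t = 36.9 years = 13470 d
v = L / t = 322 / 13470 = 0.02391 m/d
K = v · n / i = 0.02391 × 0.17 / 0.016 = 0.254 m/d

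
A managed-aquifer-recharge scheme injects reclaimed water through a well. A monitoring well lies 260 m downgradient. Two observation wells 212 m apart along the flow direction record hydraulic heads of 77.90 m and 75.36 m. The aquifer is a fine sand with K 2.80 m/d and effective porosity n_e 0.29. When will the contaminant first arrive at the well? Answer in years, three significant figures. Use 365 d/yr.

Hydraulic gradient i = (77.90 − 75.36) / 212 = 2.54 / 212 = 0.01198
Specific discharge q = 2.80 × 0.01198 = 0.03355 m/d
v_s = q/n_e = 0.03355/0.29 = 0.1157 m/d
t = L / v = 260 / 0.1157 = 2248 d
   = 2248 / 365 = 6.16 yr

6.16 years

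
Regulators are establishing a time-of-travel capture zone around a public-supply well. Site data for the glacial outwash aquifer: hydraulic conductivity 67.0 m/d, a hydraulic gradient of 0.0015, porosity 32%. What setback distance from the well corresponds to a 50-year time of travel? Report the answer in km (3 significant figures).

Specific discharge q = 67.0 × 0.0015 = 0.1005 m/d
v = Ki/n = 67.0·0.0015/0.32 = 0.3141 m/d
T = 50 yr × 365 = 18250 d
L = v × T = 0.3141 × 18250 = 5732 m
   = 5.73 km

5.73 km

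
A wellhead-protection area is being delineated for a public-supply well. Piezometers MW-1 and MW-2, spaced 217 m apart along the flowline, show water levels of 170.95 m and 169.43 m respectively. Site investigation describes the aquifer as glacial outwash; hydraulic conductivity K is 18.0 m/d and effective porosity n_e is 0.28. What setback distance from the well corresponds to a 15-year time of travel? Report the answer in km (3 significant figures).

Hydraulic gradient i = (170.95 − 169.43) / 217 = 1.52 / 217 = 0.007005
Darcy flux q = K·i = 18.0 × 0.007005 = 0.1261 m/d
v_s = q/n_e = 0.1261/0.28 = 0.4503 m/d
T = 15 yr × 365 = 5475 d
L = v × T = 0.4503 × 5475 = 2465 m
   = 2.47 km

2.47 km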